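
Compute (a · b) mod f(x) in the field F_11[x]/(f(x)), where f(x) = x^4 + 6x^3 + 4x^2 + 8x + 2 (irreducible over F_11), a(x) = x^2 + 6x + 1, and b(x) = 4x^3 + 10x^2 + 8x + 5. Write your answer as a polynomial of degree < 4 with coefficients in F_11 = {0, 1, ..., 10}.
a · b ≡ 7x^3 + 2x^2 + 5x + 7 (mod f(x))

Multiply in F_11[x]: a(x)·b(x) = (x^2 + 6x + 1)·(4x^3 + 10x^2 + 8x + 5) = 4x^5 + x^4 + 6x^3 + 8x^2 + 5x + 5. This has degree ≥ 4, so divide by f(x) over F_11: 4x^5 + x^4 + 6x^3 + 8x^2 + 5x + 5 = (4x + 10)·(x^4 + 6x^3 + 4x^2 + 8x + 2) + (7x^3 + 2x^2 + 5x + 7). Hence a·b ≡ 7x^3 + 2x^2 + 5x + 7 (mod f). (F_11[x]/(f) is a field with 11^4 = 14641 elements since f is irreducible of degree 4.)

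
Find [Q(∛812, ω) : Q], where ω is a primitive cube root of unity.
[Q(∛812, ω) : Q] = 6

[Q(∛812):Q] = 3 (min poly x^3 - 812, irreducible since 812 is not a perfect cube). [Q(ω):Q] = 2 (min poly x^2 + x + 1). Since Q(∛812) ⊂ R and ω ∉ R, we have ω ∉ Q(∛812), so x^2 + x + 1 remains irreducible over Q(∛812) and [Q(∛812, ω) : Q(∛812)] = 2. By the tower law, [Q(∛812, ω) : Q] = 3 · 2 = 6. (In fact Q(∛812, ω) is the splitting field of x^3 - 812 over Q.)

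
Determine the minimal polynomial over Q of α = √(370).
m_α(x) = x^2 - 370

α satisfies α^2 - 370 = 0, so x^2 - 370 annihilates α. Since d = 370 is squarefree and ≠ 1, it is not a perfect square in Q, so x^2 - 370 has no rational root and is therefore irreducible over Q (a degree-2 polynomial over a field is irreducible iff it has no root). Hence m_α(x) = x^2 - 370.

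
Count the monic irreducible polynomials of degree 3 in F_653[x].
There are 92814808 monic irreducible polynomials of degree 3 over F_653

Each element of F_{653^3} that lies in no proper subfield is a root of exactly one monic irreducible of degree 3 over F_653, and each such polynomial has 3 distinct roots in F_{653^3}. By Möbius inversion the count is N_653(3) = (1/3) Σ_{d|3} μ(3/d) · 653^d = (1/3)(μ(3)·653^1 + μ(1)·653^3) = 278444424/3 = 92814808.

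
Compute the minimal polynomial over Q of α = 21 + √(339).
m_α(x) = x^2 - 42x + 102

From α - 21 = √(339), squaring gives (α - 21)^2 = 339, i.e. α^2 - 42α + 441 = 339, so α^2 - 42α + 102 = 0. The discriminant of x^2 - 42x + 102 is (-42)^2 - 4·(102) = 1764 - 408 = 1356, and 4·(339) is not a perfect square in Q since 339 is squarefree and ≠ 1. Hence x^2 - 42x + 102 is irreducible over Q and is the minimal polynomial of α.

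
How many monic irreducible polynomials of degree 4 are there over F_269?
There are 1309010490 monic irreducible polynomials of degree 4 over F_269

Each element of F_{269^4} that lies in no proper subfield is a root of exactly one monic irreducible of degree 4 over F_269, and each such polynomial has 4 distinct roots in F_{269^4}. By Möbius inversion the count is N_269(4) = (1/4) Σ_{d|4} μ(4/d) · 269^d = (1/4)(μ(4)·269^1 + μ(2)·269^2 + μ(1)·269^4) = 5236041960/4 = 1309010490.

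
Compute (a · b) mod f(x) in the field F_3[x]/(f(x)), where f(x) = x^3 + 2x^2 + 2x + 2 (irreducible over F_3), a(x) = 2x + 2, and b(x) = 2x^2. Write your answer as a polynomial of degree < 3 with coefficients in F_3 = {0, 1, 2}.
a · b ≡ 2x^2 + x + 1 (mod f(x))

Multiply in F_3[x]: a(x)·b(x) = (2x + 2)·(2x^2) = x^3 + x^2. This has degree ≥ 3, so divide by f(x) over F_3: x^3 + x^2 = (1)·(x^3 + 2x^2 + 2x + 2) + (2x^2 + x + 1). Hence a·b ≡ 2x^2 + x + 1 (mod f). (F_3[x]/(f) is a field with 3^3 = 27 elements since f is irreducible of degree 3.)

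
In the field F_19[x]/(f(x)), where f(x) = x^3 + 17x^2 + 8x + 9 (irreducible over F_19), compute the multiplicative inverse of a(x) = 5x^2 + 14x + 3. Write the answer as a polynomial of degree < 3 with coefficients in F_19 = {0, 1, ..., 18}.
a(x)^(-1) ≡ 2x^2 + 12x + 14 (mod f(x))

Since f is irreducible over F_19, F_19[x]/(f) is a field and a(x) ≠ 0 has an inverse. Apply the extended Euclidean algorithm to f(x) and a(x) in F_19[x]: f(x) = (4x + 15)·a(x) + (14x + 2);  a(x) = (18x + 12)·(14x + 2) + (17). The last nonzero remainder is the constant 17 = gcd(f, a) in F_19. Back-substituting through the division chain expresses 17 = s(x)·a(x) + t(x)·f(x) with s(x) ≡ 15x^2 + 14x + 10 (mod f), so (15x^2 + 14x + 10)·a(x) ≡ 17 (mod f). Multiplying by 17^(-1) ≡ 9 in F_19 gives a(x)^(-1) ≡ 9·(15x^2 + 14x + 10) ≡ 2x^2 + 12x + 14 (mod f). Check: (5x^2 + 14x + 3)·(2x^2 + 12x + 14) = 10x^4 + 12x^3 + 16x^2 + 4x + 4 ≡ 1 (mod x^3 + 17x^2 + 8x + 9).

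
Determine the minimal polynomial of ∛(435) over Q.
m_α(x) = x^3 - 435

α satisfies α^3 = 435, so x^3 - 435 annihilates α. By the rational root test, a rational root p/q (in lowest terms) of x^3 - 435 would satisfy p^3 = 435 q^3, forcing q = 1 and p^3 = 435; but 435 is not a perfect cube, contradiction. A monic cubic over Q with no rational root is irreducible (any nontrivial factorization would include a linear factor). Hence x^3 - 435 is the minimal polynomial of α, and in particular [Q(α):Q] = 3.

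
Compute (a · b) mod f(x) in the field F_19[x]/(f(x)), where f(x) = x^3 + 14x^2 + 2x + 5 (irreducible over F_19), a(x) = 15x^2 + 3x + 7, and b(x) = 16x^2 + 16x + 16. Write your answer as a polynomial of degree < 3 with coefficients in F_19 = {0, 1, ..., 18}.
a · b ≡ 7x^2 + 12x + 6 (mod f(x))

Multiply in F_19[x]: a(x)·b(x) = (15x^2 + 3x + 7)·(16x^2 + 16x + 16) = 12x^4 + 3x^3 + x^2 + 8x + 17. This has degree ≥ 3, so divide by f(x) over F_19: 12x^4 + 3x^3 + x^2 + 8x + 17 = (12x + 6)·(x^3 + 14x^2 + 2x + 5) + (7x^2 + 12x + 6). Hence a·b ≡ 7x^2 + 12x + 6 (mod f). (F_19[x]/(f) is a field with 19^3 = 6859 elements since f is irreducible of degree 3.)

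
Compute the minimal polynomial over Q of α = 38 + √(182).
m_α(x) = x^2 - 76x + 1262

From α - 38 = √(182), squaring gives (α - 38)^2 = 182, i.e. α^2 - 76α + 1444 = 182, so α^2 - 76α + 1262 = 0. The discriminant of x^2 - 76x + 1262 is (-76)^2 - 4·(1262) = 5776 - 5048 = 728, and 4·(182) is not a perfect square in Q since 182 is squarefree and ≠ 1. Hence x^2 - 76x + 1262 is irreducible over Q and is the minimal polynomial of α.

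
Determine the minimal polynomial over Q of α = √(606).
m_α(x) = x^2 - 606

α satisfies α^2 - 606 = 0, so x^2 - 606 annihilates α. Since d = 606 is squarefree and ≠ 1, it is not a perfect square in Q, so x^2 - 606 has no rational root and is therefore irreducible over Q (a degree-2 polynomial over a field is irreducible iff it has no root). Hence m_α(x) = x^2 - 606.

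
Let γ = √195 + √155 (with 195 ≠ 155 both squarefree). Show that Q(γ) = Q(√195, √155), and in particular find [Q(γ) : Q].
[Q(γ) : Q] = 4 (equivalently, Q(γ) = Q(√195, √155))

Obviously Q(γ) ⊆ Q(√195, √155), and [Q(√195, √155):Q] = 4 (since 195, 155 are distinct squarefree integers > 1 with 30225 not a perfect square). To show equality we compute the minimal polynomial of γ. From γ = √195 + √155: γ^2 = 195 + 2√(30225) + 155 = 350 + 2√(30225), so γ^2 - 350 = 2√(30225); squaring, (γ^2 - 350)^2 = 4·30225, i.e. γ^4 - 700γ^2 + 122500 - 120900 = 0, i.e. γ^4 - 700γ^2 + 1600 = 0. So γ is a root of x^4 - 700x^2 + 1600. This polynomial is irreducible over Q: it has no rational root (each ±√195 ± √155 is irrational), and any factorization into two quadratics over Q would force √(30225) ∈ Q (pairing opposite roots) or √195, √155 ∈ Q (other pairings), all impossible. Hence [Q(γ):Q] = 4 = [Q(√195, √155):Q], so Q(γ) = Q(√195, √155).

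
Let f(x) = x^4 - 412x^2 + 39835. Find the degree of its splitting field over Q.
[K : Q] = 4

Solving the quadratic in x^2: x^2 = (412 ± √(412^2 - 4·39835))/2 = (412 ± √10404)/2 = (412 ± 102)/2, giving x^2 = 155 or x^2 = 257. So f(x) = (x^2 - 155)(x^2 - 257) and the roots of f are ±√155, ±√257. Hence the splitting field is K = Q(√155, √257). Since 155 and 257 are distinct squarefree integers > 1, their product 39835 is not a perfect square, so √257 ∉ Q(√155). By the tower law [K:Q] = [Q(√155,√257):Q(√155)] · [Q(√155):Q] = 2 · 2 = 4.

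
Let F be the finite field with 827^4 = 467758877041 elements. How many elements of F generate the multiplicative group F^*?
There are φ(467758877040) = 92783370240 primitive elements

F_q^* is cyclic of order q - 1 = 467758877040. A cyclic group of order m has exactly φ(m) generators. Here m = 467758877040 = 2^4 · 3^2 · 5 · 7 · 13 · 23 · 59 · 5261, so the number of primitive elements is φ(467758877040) = 92783370240.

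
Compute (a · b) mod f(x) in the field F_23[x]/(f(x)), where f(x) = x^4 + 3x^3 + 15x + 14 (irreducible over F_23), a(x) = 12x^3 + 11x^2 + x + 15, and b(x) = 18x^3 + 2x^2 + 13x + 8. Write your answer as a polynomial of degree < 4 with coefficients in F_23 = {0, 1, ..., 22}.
a · b ≡ 2x^3 + x^2 + 19x (mod f(x))

Multiply in F_23[x]: a(x)·b(x) = (12x^3 + 11x^2 + x + 15)·(18x^3 + 2x^2 + 13x + 8) = 9x^6 + 15x^5 + 12x^4 + 5x^3 + 16x^2 + 19x + 5. This has degree ≥ 4, so divide by f(x) over F_23: 9x^6 + 15x^5 + 12x^4 + 5x^3 + 16x^2 + 19x + 5 = (9x^2 + 11x + 2)·(x^4 + 3x^3 + 15x + 14) + (2x^3 + x^2 + 19x). Hence a·b ≡ 2x^3 + x^2 + 19x (mod f). (F_23[x]/(f) is a field with 23^4 = 279841 elements since f is irreducible of degree 4.)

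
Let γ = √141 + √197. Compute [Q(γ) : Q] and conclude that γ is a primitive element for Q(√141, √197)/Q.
[Q(γ) : Q] = 4 (equivalently, Q(γ) = Q(√141, √197))

Obviously Q(γ) ⊆ Q(√141, √197), and [Q(√141, √197):Q] = 4 (since 141, 197 are distinct squarefree integers > 1 with 27777 not a perfect square). To show equality we compute the minimal polynomial of γ. From γ = √141 + √197: γ^2 = 141 + 2√(27777) + 197 = 338 + 2√(27777), so γ^2 - 338 = 2√(27777); squaring, (γ^2 - 338)^2 = 4·27777, i.e. γ^4 - 676γ^2 + 114244 - 111108 = 0, i.e. γ^4 - 676γ^2 + 3136 = 0. So γ is a root of x^4 - 676x^2 + 3136. This polynomial is irreducible over Q: it has no rational root (each ±√141 ± √197 is irrational), and any factorization into two quadratics over Q would force √(27777) ∈ Q (pairing opposite roots) or √141, √197 ∈ Q (other pairings), all impossible. Hence [Q(γ):Q] = 4 = [Q(√141, √197):Q], so Q(γ) = Q(√141, √197).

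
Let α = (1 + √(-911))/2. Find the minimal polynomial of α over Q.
m_α(x) = x^2 - x + 228

From 2α - 1 = √(-911), squaring gives (2α - 1)^2 = -911, i.e. 4α^2 - 4α + 1 = -911, so α^2 - α + (1 + 911)/4 = 0. Since -911 ≡ 1 (mod 4), (1 + 911)/4 = 228 ∈ Z. The polynomial x^2 - x + 228 has discriminant 1 - 4·(228) = -911, which is not a perfect square in Q (d = -911 is squarefree and ≠ 1), so x^2 - x + 228 is irreducible over Q. It is the minimal polynomial of α.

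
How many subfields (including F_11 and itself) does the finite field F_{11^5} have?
F_{11^5} has 2 subfields

The subfields of F_{p^n} are exactly the fields F_{p^d} for d | n (each is the fixed field of the unique index-d subgroup of Gal(F_{p^n}/F_p) ≅ Z/nZ). The divisors of n = 5 are {1, 5}, giving 2 subfields: F_{11^1}, F_{11^5}.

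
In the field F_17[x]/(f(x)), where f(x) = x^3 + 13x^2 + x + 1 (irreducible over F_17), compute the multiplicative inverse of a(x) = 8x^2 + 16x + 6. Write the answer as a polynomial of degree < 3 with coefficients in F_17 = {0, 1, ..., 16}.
a(x)^(-1) ≡ 6x^2 + 8x + 5 (mod f(x))

Since f is irreducible over F_17, F_17[x]/(f) is a field and a(x) ≠ 0 has an inverse. Apply the extended Euclidean algorithm to f(x) and a(x) in F_17[x]: f(x) = (15x + 12)·a(x) + (8x + 14);  a(x) = (x + 13)·(8x + 14) + (11). The last nonzero remainder is the constant 11 = gcd(f, a) in F_17. Back-substituting through the division chain expresses 11 = s(x)·a(x) + t(x)·f(x) with s(x) ≡ 15x^2 + 3x + 4 (mod f), so (15x^2 + 3x + 4)·a(x) ≡ 11 (mod f). Multiplying by 11^(-1) ≡ 14 in F_17 gives a(x)^(-1) ≡ 14·(15x^2 + 3x + 4) ≡ 6x^2 + 8x + 5 (mod f). Check: (8x^2 + 16x + 6)·(6x^2 + 8x + 5) = 14x^4 + 7x^3 + 9x + 13 ≡ 1 (mod x^3 + 13x^2 + x + 1).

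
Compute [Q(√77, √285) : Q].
[Q(√77, √285) : Q] = 4

[Q(√77):Q] = 2 (min poly x^2 - 77, irreducible since 77 is squarefree > 1). For the top step, suppose √285 ∈ Q(√77), say √285 = c + d√77 with c, d ∈ Q. Squaring: 285 = c^2 + 77d^2 + 2cd√77. Since √77 ∉ Q this forces 2cd = 0. If d = 0 then √285 = c ∈ Q, contradicting 285 squarefree > 1. If c = 0 then 285 = 77d^2, so 77·285 = (77d)^2 is a perfect square in Q — but 77·285 = 21945 is not a perfect square (since 77 and 285 are distinct squarefree integers). Contradiction. Hence √285 ∉ Q(√77), so x^2 - 285 stays irreducible over Q(√77) and [Q(√77, √285) : Q(√77)] = 2. By the tower law, [Q(√77, √285) : Q] = 2 · 2 = 4.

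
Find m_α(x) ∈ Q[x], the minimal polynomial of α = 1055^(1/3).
m_α(x) = x^3 - 1055

α satisfies α^3 = 1055, so x^3 - 1055 annihilates α. By the rational root test, a rational root p/q (in lowest terms) of x^3 - 1055 would satisfy p^3 = 1055 q^3, forcing q = 1 and p^3 = 1055; but 1055 is not a perfect cube, contradiction. A monic cubic over Q with no rational root is irreducible (any nontrivial factorization would include a linear factor). Hence x^3 - 1055 is the minimal polynomial of α, and in particular [Q(α):Q] = 3.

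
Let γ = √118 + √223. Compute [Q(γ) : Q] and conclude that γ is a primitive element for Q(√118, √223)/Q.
[Q(γ) : Q] = 4 (equivalently, Q(γ) = Q(√118, √223))

Obviously Q(γ) ⊆ Q(√118, √223), and [Q(√118, √223):Q] = 4 (since 118, 223 are distinct squarefree integers > 1 with 26314 not a perfect square). To show equality we compute the minimal polynomial of γ. From γ = √118 + √223: γ^2 = 118 + 2√(26314) + 223 = 341 + 2√(26314), so γ^2 - 341 = 2√(26314); squaring, (γ^2 - 341)^2 = 4·26314, i.e. γ^4 - 682γ^2 + 116281 - 105256 = 0, i.e. γ^4 - 682γ^2 + 11025 = 0. So γ is a root of x^4 - 682x^2 + 11025. This polynomial is irreducible over Q: it has no rational root (each ±√118 ± √223 is irrational), and any factorization into two quadratics over Q would force √(26314) ∈ Q (pairing opposite roots) or √118, √223 ∈ Q (other pairings), all impossible. Hence [Q(γ):Q] = 4 = [Q(√118, √223):Q], so Q(γ) = Q(√118, √223).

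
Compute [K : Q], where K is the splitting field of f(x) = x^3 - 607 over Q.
[K : Q] = 6

The roots of x^3 - 607 are ∛607, ω∛607, ω^2∛607 where ω = e^(2πi/3) is a primitive cube root of unity, so K = Q(∛607, ω). Now [Q(∛607):Q] = 3 (since 607 is not a perfect cube, x^3 - 607 is irreducible) and [Q(ω):Q] = 2. Both 2 and 3 divide [K:Q], and [K:Q] ≤ 3·2 = 6, so [K:Q] = 6. (Equivalently: Q(∛607) ⊂ R but ω ∉ R, so [K : Q(∛607)] = 2.)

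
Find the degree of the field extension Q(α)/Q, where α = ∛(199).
[Q(α):Q] = 3

The minimal polynomial of α is x^3 - 199, irreducible over Q since 199 is not a perfect cube (so x^3 - 199 has no rational root). Hence [Q(α):Q] = deg(m_α) = 3.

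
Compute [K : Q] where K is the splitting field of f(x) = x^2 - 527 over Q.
[K : Q] = 2

f(x) = x^2 - 527 factors as (x - √527)(x + √527). The splitting field is K = Q(√527). Since 527 is squarefree and > 1, it is not a perfect square, so x^2 - 527 is irreducible over Q and [Q(√527) : Q] = 2. Hence [K : Q] = 2.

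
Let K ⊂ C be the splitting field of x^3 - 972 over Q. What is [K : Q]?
[K : Q] = 6

The roots of x^3 - 972 are ∛972, ω∛972, ω^2∛972 where ω = e^(2πi/3) is a primitive cube root of unity, so K = Q(∛972, ω). Now [Q(∛972):Q] = 3 (since 972 is not a perfect cube, x^3 - 972 is irreducible) and [Q(ω):Q] = 2. Both 2 and 3 divide [K:Q], and [K:Q] ≤ 3·2 = 6, so [K:Q] = 6. (Equivalently: Q(∛972) ⊂ R but ω ∉ R, so [K : Q(∛972)] = 2.)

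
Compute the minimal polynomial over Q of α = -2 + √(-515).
m_α(x) = x^2 + 4x + 519

From α + 2 = √(-515), squaring gives (α + 2)^2 = -515, i.e. α^2 + 4α + 4 = -515, so α^2 + 4α + 519 = 0. The discriminant of x^2 + 4x + 519 is (4)^2 - 4·(519) = 16 - 2076 = -2060, and 4·(-515) is not a perfect square in Q since -515 is squarefree and ≠ 1. Hence x^2 + 4x + 519 is irreducible over Q and is the minimal polynomial of α.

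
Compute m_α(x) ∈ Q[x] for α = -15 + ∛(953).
m_α(x) = x^3 + 45x^2 + 675x + 2422

Set β = α + 15 = ∛(953), so β^3 = 953. Then (α + 15)^3 - 953 = 0, i.e. α is a root of g(x) = (x + 15)^3 - 953 = x^3 + 45x^2 + 675x + 2422. Since g(x) = h(x + 15) where h(x) = x^3 - 953, and h is irreducible over Q (because 953 is not a perfect cube, so h has no rational root, and a monic cubic with no rational root is irreducible), g is also irreducible (irreducibility is preserved under the substitution x → x + 15). Hence m_α(x) = x^3 + 45x^2 + 675x + 2422.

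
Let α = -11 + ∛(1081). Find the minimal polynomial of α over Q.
m_α(x) = x^3 + 33x^2 + 363x + 250

Set β = α + 11 = ∛(1081), so β^3 = 1081. Then (α + 11)^3 - 1081 = 0, i.e. α is a root of g(x) = (x + 11)^3 - 1081 = x^3 + 33x^2 + 363x + 250. Since g(x) = h(x + 11) where h(x) = x^3 - 1081, and h is irreducible over Q (because 1081 is not a perfect cube, so h has no rational root, and a monic cubic with no rational root is irreducible), g is also irreducible (irreducibility is preserved under the substitution x → x + 11). Hence m_α(x) = x^3 + 33x^2 + 363x + 250.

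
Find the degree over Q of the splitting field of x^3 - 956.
[K : Q] = 6

The roots of x^3 - 956 are ∛956, ω∛956, ω^2∛956 where ω = e^(2πi/3) is a primitive cube root of unity, so K = Q(∛956, ω). Now [Q(∛956):Q] = 3 (since 956 is not a perfect cube, x^3 - 956 is irreducible) and [Q(ω):Q] = 2. Both 2 and 3 divide [K:Q], and [K:Q] ≤ 3·2 = 6, so [K:Q] = 6. (Equivalently: Q(∛956) ⊂ R but ω ∉ R, so [K : Q(∛956)] = 2.)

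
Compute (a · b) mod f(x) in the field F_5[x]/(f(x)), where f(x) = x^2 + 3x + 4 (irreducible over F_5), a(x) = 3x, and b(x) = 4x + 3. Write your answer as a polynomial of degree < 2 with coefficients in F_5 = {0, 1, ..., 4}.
a · b ≡ 3x + 2 (mod f(x))

Multiply in F_5[x]: a(x)·b(x) = (3x)·(4x + 3) = 2x^2 + 4x. This has degree ≥ 2, so divide by f(x) over F_5: 2x^2 + 4x = (2)·(x^2 + 3x + 4) + (3x + 2). Hence a·b ≡ 3x + 2 (mod f). (F_5[x]/(f) is a field with 5^2 = 25 elements since f is irreducible of degree 2.)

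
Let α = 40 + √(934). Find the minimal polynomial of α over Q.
m_α(x) = x^2 - 80x + 666

From α - 40 = √(934), squaring gives (α - 40)^2 = 934, i.e. α^2 - 80α + 1600 = 934, so α^2 - 80α + 666 = 0. The discriminant of x^2 - 80x + 666 is (-80)^2 - 4·(666) = 6400 - 2664 = 3736, and 4·(934) is not a perfect square in Q since 934 is squarefree and ≠ 1. Hence x^2 - 80x + 666 is irreducible over Q and is the minimal polynomial of α.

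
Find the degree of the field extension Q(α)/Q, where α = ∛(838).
[Q(α):Q] = 3

The minimal polynomial of α is x^3 - 838, irreducible over Q since 838 is not a perfect cube (so x^3 - 838 has no rational root). Hence [Q(α):Q] = deg(m_α) = 3.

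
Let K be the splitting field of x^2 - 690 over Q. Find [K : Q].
[K : Q] = 2

f(x) = x^2 - 690 factors as (x - √690)(x + √690). The splitting field is K = Q(√690). Since 690 is squarefree and > 1, it is not a perfect square, so x^2 - 690 is irreducible over Q and [Q(√690) : Q] = 2. Hence [K : Q] = 2.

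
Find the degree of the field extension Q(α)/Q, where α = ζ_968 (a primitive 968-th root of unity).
[Q(α):Q] = 440

The minimal polynomial of ζ_968 over Q is the 968-th cyclotomic polynomial Φ_968(x), which is irreducible over Q and has degree φ(968) = 440. Hence [Q(α):Q] = φ(968) = 440.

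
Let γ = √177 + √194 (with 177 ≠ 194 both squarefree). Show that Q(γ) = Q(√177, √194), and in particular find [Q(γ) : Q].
[Q(γ) : Q] = 4 (equivalently, Q(γ) = Q(√177, √194))

Obviously Q(γ) ⊆ Q(√177, √194), and [Q(√177, √194):Q] = 4 (since 177, 194 are distinct squarefree integers > 1 with 34338 not a perfect square). To show equality we compute the minimal polynomial of γ. From γ = √177 + √194: γ^2 = 177 + 2√(34338) + 194 = 371 + 2√(34338), so γ^2 - 371 = 2√(34338); squaring, (γ^2 - 371)^2 = 4·34338, i.e. γ^4 - 742γ^2 + 137641 - 137352 = 0, i.e. γ^4 - 742γ^2 + 289 = 0. So γ is a root of x^4 - 742x^2 + 289. This polynomial is irreducible over Q: it has no rational root (each ±√177 ± √194 is irrational), and any factorization into two quadratics over Q would force √(34338) ∈ Q (pairing opposite roots) or √177, √194 ∈ Q (other pairings), all impossible. Hence [Q(γ):Q] = 4 = [Q(√177, √194):Q], so Q(γ) = Q(√177, √194).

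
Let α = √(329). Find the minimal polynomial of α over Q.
m_α(x) = x^2 - 329

α satisfies α^2 - 329 = 0, so x^2 - 329 annihilates α. Since d = 329 is squarefree and ≠ 1, it is not a perfect square in Q, so x^2 - 329 has no rational root and is therefore irreducible over Q (a degree-2 polynomial over a field is irreducible iff it has no root). Hence m_α(x) = x^2 - 329.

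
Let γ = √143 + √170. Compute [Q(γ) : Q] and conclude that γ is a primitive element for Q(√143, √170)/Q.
[Q(γ) : Q] = 4 (equivalently, Q(γ) = Q(√143, √170))

Obviously Q(γ) ⊆ Q(√143, √170), and [Q(√143, √170):Q] = 4 (since 143, 170 are distinct squarefree integers > 1 with 24310 not a perfect square). To show equality we compute the minimal polynomial of γ. From γ = √143 + √170: γ^2 = 143 + 2√(24310) + 170 = 313 + 2√(24310), so γ^2 - 313 = 2√(24310); squaring, (γ^2 - 313)^2 = 4·24310, i.e. γ^4 - 626γ^2 + 97969 - 97240 = 0, i.e. γ^4 - 626γ^2 + 729 = 0. So γ is a root of x^4 - 626x^2 + 729. This polynomial is irreducible over Q: it has no rational root (each ±√143 ± √170 is irrational), and any factorization into two quadratics over Q would force √(24310) ∈ Q (pairing opposite roots) or √143, √170 ∈ Q (other pairings), all impossible. Hence [Q(γ):Q] = 4 = [Q(√143, √170):Q], so Q(γ) = Q(√143, √170).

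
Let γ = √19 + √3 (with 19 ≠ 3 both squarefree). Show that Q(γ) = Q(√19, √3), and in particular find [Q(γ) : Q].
[Q(γ) : Q] = 4 (equivalently, Q(γ) = Q(√19, √3))

Obviously Q(γ) ⊆ Q(√19, √3), and [Q(√19, √3):Q] = 4 (since 19, 3 are distinct squarefree integers > 1 with 57 not a perfect square). To show equality we compute the minimal polynomial of γ. From γ = √19 + √3: γ^2 = 19 + 2√(57) + 3 = 22 + 2√(57), so γ^2 - 22 = 2√(57); squaring, (γ^2 - 22)^2 = 4·57, i.e. γ^4 - 44γ^2 + 484 - 228 = 0, i.e. γ^4 - 44γ^2 + 256 = 0. So γ is a root of x^4 - 44x^2 + 256. This polynomial is irreducible over Q: it has no rational root (each ±√19 ± √3 is irrational), and any factorization into two quadratics over Q would force √(57) ∈ Q (pairing opposite roots) or √19, √3 ∈ Q (other pairings), all impossible. Hence [Q(γ):Q] = 4 = [Q(√19, √3):Q], so Q(γ) = Q(√19, √3).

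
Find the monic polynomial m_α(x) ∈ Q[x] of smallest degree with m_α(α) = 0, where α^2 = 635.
m_α(x) = x^2 - 635

α satisfies α^2 - 635 = 0, so x^2 - 635 annihilates α. Since d = 635 is squarefree and ≠ 1, it is not a perfect square in Q, so x^2 - 635 has no rational root and is therefore irreducible over Q (a degree-2 polynomial over a field is irreducible iff it has no root). Hence m_α(x) = x^2 - 635.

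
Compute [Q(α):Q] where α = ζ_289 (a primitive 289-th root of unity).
[Q(α):Q] = 272

The minimal polynomial of ζ_289 over Q is the 289-th cyclotomic polynomial Φ_289(x), which is irreducible over Q and has degree φ(289) = 272. Hence [Q(α):Q] = φ(289) = 272.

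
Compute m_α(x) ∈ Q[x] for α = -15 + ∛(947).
m_α(x) = x^3 + 45x^2 + 675x + 2428

Set β = α + 15 = ∛(947), so β^3 = 947. Then (α + 15)^3 - 947 = 0, i.e. α is a root of g(x) = (x + 15)^3 - 947 = x^3 + 45x^2 + 675x + 2428. Since g(x) = h(x + 15) where h(x) = x^3 - 947, and h is irreducible over Q (because 947 is not a perfect cube, so h has no rational root, and a monic cubic with no rational root is irreducible), g is also irreducible (irreducibility is preserved under the substitution x → x + 15). Hence m_α(x) = x^3 + 45x^2 + 675x + 2428.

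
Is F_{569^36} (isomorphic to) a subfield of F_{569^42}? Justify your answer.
No: F_{569^36} is not a subfield of F_{569^42}

F_{p^m} embeds in F_{p^n} iff m | n. Here 36 ∤ 42 (since 42 = 1·36 + 6 with remainder 6 ≠ 0), so F_{569^36} is not a subfield of F_{569^42}. Equivalently: if it were, the tower law would give 36 = [F_{569^36}:F_569] dividing [F_{569^42}:F_569] = 42, contradiction.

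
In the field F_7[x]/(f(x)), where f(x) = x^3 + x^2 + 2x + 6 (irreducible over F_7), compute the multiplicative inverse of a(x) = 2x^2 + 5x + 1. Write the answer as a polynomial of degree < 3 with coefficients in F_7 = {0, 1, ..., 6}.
a(x)^(-1) ≡ 2x + 4 (mod f(x))

Since f is irreducible over F_7, F_7[x]/(f) is a field and a(x) ≠ 0 has an inverse. Apply the extended Euclidean algorithm to f(x) and a(x) in F_7[x]: f(x) = (4x + 1)·a(x) + (5). The last nonzero remainder is the constant 5 = gcd(f, a) in F_7. Back-substituting through the division chain expresses 5 = s(x)·a(x) + t(x)·f(x) with s(x) ≡ 3x + 6 (mod f), so (3x + 6)·a(x) ≡ 5 (mod f). Multiplying by 5^(-1) ≡ 3 in F_7 gives a(x)^(-1) ≡ 3·(3x + 6) ≡ 2x + 4 (mod f). Check: (2x^2 + 5x + 1)·(2x + 4) = 4x^3 + 4x^2 + x + 4 ≡ 1 (mod x^3 + x^2 + 2x + 6).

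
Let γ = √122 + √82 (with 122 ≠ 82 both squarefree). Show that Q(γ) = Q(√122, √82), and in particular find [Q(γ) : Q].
[Q(γ) : Q] = 4 (equivalently, Q(γ) = Q(√122, √82))

Obviously Q(γ) ⊆ Q(√122, √82), and [Q(√122, √82):Q] = 4 (since 122, 82 are distinct squarefree integers > 1 with 10004 not a perfect square). To show equality we compute the minimal polynomial of γ. From γ = √122 + √82: γ^2 = 122 + 2√(10004) + 82 = 204 + 2√(10004), so γ^2 - 204 = 2√(10004); squaring, (γ^2 - 204)^2 = 4·10004, i.e. γ^4 - 408γ^2 + 41616 - 40016 = 0, i.e. γ^4 - 408γ^2 + 1600 = 0. So γ is a root of x^4 - 408x^2 + 1600. This polynomial is irreducible over Q: it has no rational root (each ±√122 ± √82 is irrational), and any factorization into two quadratics over Q would force √(10004) ∈ Q (pairing opposite roots) or √122, √82 ∈ Q (other pairings), all impossible. Hence [Q(γ):Q] = 4 = [Q(√122, √82):Q], so Q(γ) = Q(√122, √82).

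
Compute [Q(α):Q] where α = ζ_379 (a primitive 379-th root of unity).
[Q(α):Q] = 378

The minimal polynomial of ζ_379 over Q is the 379-th cyclotomic polynomial Φ_379(x), which is irreducible over Q and has degree φ(379) = 378. Hence [Q(α):Q] = φ(379) = 378.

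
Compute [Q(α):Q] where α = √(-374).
[Q(α):Q] = 2

[Q(α):Q] equals the degree of the minimal polynomial of α. Here α^2 = -374 and x^2 + 374 is irreducible (d = -374 is squarefree, ≠ 1, hence not a square), so deg(m_α) = 2. Thus [Q(α):Q] = 2.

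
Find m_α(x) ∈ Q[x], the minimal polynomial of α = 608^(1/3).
m_α(x) = x^3 - 608

α satisfies α^3 = 608, so x^3 - 608 annihilates α. By the rational root test, a rational root p/q (in lowest terms) of x^3 - 608 would satisfy p^3 = 608 q^3, forcing q = 1 and p^3 = 608; but 608 is not a perfect cube, contradiction. A monic cubic over Q with no rational root is irreducible (any nontrivial factorization would include a linear factor). Hence x^3 - 608 is the minimal polynomial of α, and in particular [Q(α):Q] = 3.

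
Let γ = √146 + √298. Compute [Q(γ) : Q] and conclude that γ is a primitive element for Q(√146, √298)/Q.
[Q(γ) : Q] = 4 (equivalently, Q(γ) = Q(√146, √298))

Obviously Q(γ) ⊆ Q(√146, √298), and [Q(√146, √298):Q] = 4 (since 146, 298 are distinct squarefree integers > 1 with 43508 not a perfect square). To show equality we compute the minimal polynomial of γ. From γ = √146 + √298: γ^2 = 146 + 2√(43508) + 298 = 444 + 2√(43508), so γ^2 - 444 = 2√(43508); squaring, (γ^2 - 444)^2 = 4·43508, i.e. γ^4 - 888γ^2 + 197136 - 174032 = 0, i.e. γ^4 - 888γ^2 + 23104 = 0. So γ is a root of x^4 - 888x^2 + 23104. This polynomial is irreducible over Q: it has no rational root (each ±√146 ± √298 is irrational), and any factorization into two quadratics over Q would force √(43508) ∈ Q (pairing opposite roots) or √146, √298 ∈ Q (other pairings), all impossible. Hence [Q(γ):Q] = 4 = [Q(√146, √298):Q], so Q(γ) = Q(√146, √298).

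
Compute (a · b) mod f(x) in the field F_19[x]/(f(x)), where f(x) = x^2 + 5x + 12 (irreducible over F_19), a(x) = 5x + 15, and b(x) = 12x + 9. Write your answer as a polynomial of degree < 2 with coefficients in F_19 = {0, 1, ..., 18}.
a · b ≡ x + 4 (mod f(x))

Multiply in F_19[x]: a(x)·b(x) = (5x + 15)·(12x + 9) = 3x^2 + 16x + 2. This has degree ≥ 2, so divide by f(x) over F_19: 3x^2 + 16x + 2 = (3)·(x^2 + 5x + 12) + (x + 4). Hence a·b ≡ x + 4 (mod f). (F_19[x]/(f) is a field with 19^2 = 361 elements since f is irreducible of degree 2.)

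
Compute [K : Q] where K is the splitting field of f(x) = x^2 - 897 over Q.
[K : Q] = 2

f(x) = x^2 - 897 factors as (x - √897)(x + √897). The splitting field is K = Q(√897). Since 897 is squarefree and > 1, it is not a perfect square, so x^2 - 897 is irreducible over Q and [Q(√897) : Q] = 2. Hence [K : Q] = 2.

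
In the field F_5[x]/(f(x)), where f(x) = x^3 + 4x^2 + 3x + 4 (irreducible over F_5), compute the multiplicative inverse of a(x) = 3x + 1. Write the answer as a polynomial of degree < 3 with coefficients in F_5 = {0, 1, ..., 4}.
a(x)^(-1) ≡ 3x^2 + x + 2 (mod f(x))

Since f is irreducible over F_5, F_5[x]/(f) is a field and a(x) ≠ 0 has an inverse. Apply the extended Euclidean algorithm to f(x) and a(x) in F_5[x]: f(x) = (2x^2 + 4x + 3)·a(x) + (1). The last nonzero remainder is the constant 1 = gcd(f, a) in F_5. Back-substituting through the division chain expresses 1 = s(x)·a(x) + t(x)·f(x) with s(x) ≡ 3x^2 + x + 2 (mod f), so a(x)^(-1) ≡ s(x) = 3x^2 + x + 2 (mod f). Check: (3x + 1)·(3x^2 + x + 2) = 4x^3 + x^2 + 2x + 2 ≡ 1 (mod x^3 + 4x^2 + 3x + 4).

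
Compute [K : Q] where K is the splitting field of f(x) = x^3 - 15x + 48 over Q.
[K : Q] = 6

By the rational root test, any rational root of the monic integer polynomial f(x) = x^3 - 15x + 48 must be an integer dividing the constant term 48, i.e. one of ±{1, 2, 3, 4, 6, 8, 12, 16, 24, 48}. Evaluating: f(1) = 34, f(-1) = 62, f(2) = 26, f(-2) = 70, f(3) = 30, f(-3) = 66, f(4) = 52, f(-4) = 44, f(6) = 174, f(-6) = -78, f(8) = 440, f(-8) = -344, f(12) = 1596, f(-12) = -1500, f(16) = 3904, f(-16) = -3808, f(24) = 13512, f(-24) = -13416, f(48) = 109920, f(-48) = -109824; none is 0, so f has no rational root and is therefore irreducible over Q (a cubic with no linear factor over a field is irreducible). For an irreducible cubic, the Galois group is A_3 or S_3 according as the discriminant disc(f) = -4a^3 - 27b^2 = -4·(-15)^3 - 27·(48)^2 = -48708 is or is not a square in Q. Here disc(f) = -48708 is not a perfect square in Q, so the Galois group of f over Q is not contained in A_3 and must be all of S_3. The splitting field has degree |S_3| = 6 over Q, so [K : Q] = 6.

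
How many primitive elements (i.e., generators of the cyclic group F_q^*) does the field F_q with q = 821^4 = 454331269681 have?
There are φ(454331269680) = 117336883200 primitive elements

F_q^* is cyclic of order q - 1 = 454331269680. A cyclic group of order m has exactly φ(m) generators. Here m = 454331269680 = 2^4 · 3 · 5 · 41 · 137 · 337021, so the number of primitive elements is φ(454331269680) = 117336883200.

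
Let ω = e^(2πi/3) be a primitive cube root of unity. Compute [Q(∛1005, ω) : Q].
[Q(∛1005, ω) : Q] = 6

[Q(∛1005):Q] = 3 (min poly x^3 - 1005, irreducible since 1005 is not a perfect cube). [Q(ω):Q] = 2 (min poly x^2 + x + 1). Since Q(∛1005) ⊂ R and ω ∉ R, we have ω ∉ Q(∛1005), so x^2 + x + 1 remains irreducible over Q(∛1005) and [Q(∛1005, ω) : Q(∛1005)] = 2. By the tower law, [Q(∛1005, ω) : Q] = 3 · 2 = 6. (In fact Q(∛1005, ω) is the splitting field of x^3 - 1005 over Q.)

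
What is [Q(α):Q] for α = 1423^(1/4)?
[Q(α):Q] = 4

α is a root of x^4 - 1423. By Eisenstein's criterion at the prime p = 1423 (which divides the constant term 1423 but p^2 = 2024929 does not, since 1423 is squarefree), x^4 - 1423 is irreducible over Q. Hence [Q(α):Q] = 4.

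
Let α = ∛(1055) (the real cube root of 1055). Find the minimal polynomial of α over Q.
m_α(x) = x^3 - 1055

α satisfies α^3 = 1055, so x^3 - 1055 annihilates α. By the rational root test, a rational root p/q (in lowest terms) of x^3 - 1055 would satisfy p^3 = 1055 q^3, forcing q = 1 and p^3 = 1055; but 1055 is not a perfect cube, contradiction. A monic cubic over Q with no rational root is irreducible (any nontrivial factorization would include a linear factor). Hence x^3 - 1055 is the minimal polynomial of α, and in particular [Q(α):Q] = 3.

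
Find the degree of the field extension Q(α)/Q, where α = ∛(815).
[Q(α):Q] = 3

The minimal polynomial of α is x^3 - 815, irreducible over Q since 815 is not a perfect cube (so x^3 - 815 has no rational root). Hence [Q(α):Q] = deg(m_α) = 3.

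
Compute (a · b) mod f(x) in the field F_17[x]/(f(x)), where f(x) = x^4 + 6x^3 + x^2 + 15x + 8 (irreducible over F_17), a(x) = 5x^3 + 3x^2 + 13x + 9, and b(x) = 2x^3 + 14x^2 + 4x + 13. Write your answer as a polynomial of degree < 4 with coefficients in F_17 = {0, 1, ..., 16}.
a · b ≡ 15x^3 + 7x + 6 (mod f(x))

Multiply in F_17[x]: a(x)·b(x) = (5x^3 + 3x^2 + 13x + 9)·(2x^3 + 14x^2 + 4x + 13) = 10x^6 + 8x^5 + 3x^4 + 5x^3 + 13x^2 + x + 15. This has degree ≥ 4, so divide by f(x) over F_17: 10x^6 + 8x^5 + 3x^4 + 5x^3 + 13x^2 + x + 15 = (10x^2 + 16x + 16)·(x^4 + 6x^3 + x^2 + 15x + 8) + (15x^3 + 7x + 6). Hence a·b ≡ 15x^3 + 7x + 6 (mod f). (F_17[x]/(f) is a field with 17^4 = 83521 elements since f is irreducible of degree 4.)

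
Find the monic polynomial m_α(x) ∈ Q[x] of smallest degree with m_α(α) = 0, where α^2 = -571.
m_α(x) = x^2 + 571

α satisfies α^2 + 571 = 0, so x^2 + 571 annihilates α. Since d = -571 is squarefree and ≠ 1, it is not a perfect square in Q, so x^2 + 571 has no rational root and is therefore irreducible over Q (a degree-2 polynomial over a field is irreducible iff it has no root). Hence m_α(x) = x^2 + 571.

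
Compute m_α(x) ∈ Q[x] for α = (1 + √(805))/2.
m_α(x) = x^2 - x - 201

From 2α - 1 = √(805), squaring gives (2α - 1)^2 = 805, i.e. 4α^2 - 4α + 1 = 805, so α^2 - α + (1 - 805)/4 = 0. Since 805 ≡ 1 (mod 4), (1 - 805)/4 = -201 ∈ Z. The polynomial x^2 - x - 201 has discriminant 1 - 4·(-201) = 805, which is not a perfect square in Q (d = 805 is squarefree and ≠ 1), so x^2 - x - 201 is irreducible over Q. It is the minimal polynomial of α.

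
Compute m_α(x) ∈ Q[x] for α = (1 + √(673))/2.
m_α(x) = x^2 - x - 168

From 2α - 1 = √(673), squaring gives (2α - 1)^2 = 673, i.e. 4α^2 - 4α + 1 = 673, so α^2 - α + (1 - 673)/4 = 0. Since 673 ≡ 1 (mod 4), (1 - 673)/4 = -168 ∈ Z. The polynomial x^2 - x - 168 has discriminant 1 - 4·(-168) = 673, which is not a perfect square in Q (d = 673 is squarefree and ≠ 1), so x^2 - x - 168 is irreducible over Q. It is the minimal polynomial of α.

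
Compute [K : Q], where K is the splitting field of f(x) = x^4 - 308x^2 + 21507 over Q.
[K : Q] = 4

Solving the quadratic in x^2: x^2 = (308 ± √(308^2 - 4·21507))/2 = (308 ± √8836)/2 = (308 ± 94)/2, giving x^2 = 201 or x^2 = 107. So f(x) = (x^2 - 201)(x^2 - 107) and the roots of f are ±√201, ±√107. Hence the splitting field is K = Q(√201, √107). Since 201 and 107 are distinct squarefree integers > 1, their product 21507 is not a perfect square, so √107 ∉ Q(√201). By the tower law [K:Q] = [Q(√201,√107):Q(√201)] · [Q(√201):Q] = 2 · 2 = 4.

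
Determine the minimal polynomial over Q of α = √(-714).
m_α(x) = x^2 + 714

α satisfies α^2 + 714 = 0, so x^2 + 714 annihilates α. Since d = -714 is squarefree and ≠ 1, it is not a perfect square in Q, so x^2 + 714 has no rational root and is therefore irreducible over Q (a degree-2 polynomial over a field is irreducible iff it has no root). Hence m_α(x) = x^2 + 714.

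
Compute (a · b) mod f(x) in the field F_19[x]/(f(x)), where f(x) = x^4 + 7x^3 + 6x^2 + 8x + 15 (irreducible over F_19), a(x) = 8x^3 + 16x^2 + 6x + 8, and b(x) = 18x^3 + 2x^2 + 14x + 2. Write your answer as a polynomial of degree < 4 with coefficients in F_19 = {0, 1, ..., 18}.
a · b ≡ 8x^3 + 14x^2 + x + 9 (mod f(x))

Multiply in F_19[x]: a(x)·b(x) = (8x^3 + 16x^2 + 6x + 8)·(18x^3 + 2x^2 + 14x + 2) = 11x^6 + 5x^4 + 16x^3 + 18x^2 + 10x + 16. This has degree ≥ 4, so divide by f(x) over F_19: 11x^6 + 5x^4 + 16x^3 + 18x^2 + 10x + 16 = (11x^2 + 18x + 3)·(x^4 + 7x^3 + 6x^2 + 8x + 15) + (8x^3 + 14x^2 + x + 9). Hence a·b ≡ 8x^3 + 14x^2 + x + 9 (mod f). (F_19[x]/(f) is a field with 19^4 = 130321 elements since f is irreducible of degree 4.)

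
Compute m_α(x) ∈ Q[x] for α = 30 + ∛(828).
m_α(x) = x^3 - 90x^2 + 2700x - 27828

Set β = α - 30 = ∛(828), so β^3 = 828. Then (α - 30)^3 - 828 = 0, i.e. α is a root of g(x) = (x - 30)^3 - 828 = x^3 - 90x^2 + 2700x - 27828. Since g(x) = h(x - 30) where h(x) = x^3 - 828, and h is irreducible over Q (because 828 is not a perfect cube, so h has no rational root, and a monic cubic with no rational root is irreducible), g is also irreducible (irreducibility is preserved under the substitution x → x - 30). Hence m_α(x) = x^3 - 90x^2 + 2700x - 27828.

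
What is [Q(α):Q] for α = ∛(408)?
[Q(α):Q] = 3

The minimal polynomial of α is x^3 - 408, irreducible over Q since 408 is not a perfect cube (so x^3 - 408 has no rational root). Hence [Q(α):Q] = deg(m_α) = 3.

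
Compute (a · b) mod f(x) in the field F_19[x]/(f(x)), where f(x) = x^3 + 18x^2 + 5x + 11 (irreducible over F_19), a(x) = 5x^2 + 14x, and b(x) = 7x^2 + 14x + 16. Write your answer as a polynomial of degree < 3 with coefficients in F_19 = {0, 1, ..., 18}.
a · b ≡ 2x + 9 (mod f(x))

Multiply in F_19[x]: a(x)·b(x) = (5x^2 + 14x)·(7x^2 + 14x + 16) = 16x^4 + 16x^3 + 10x^2 + 15x. This has degree ≥ 3, so divide by f(x) over F_19: 16x^4 + 16x^3 + 10x^2 + 15x = (16x + 13)·(x^3 + 18x^2 + 5x + 11) + (2x + 9). Hence a·b ≡ 2x + 9 (mod f). (F_19[x]/(f) is a field with 19^3 = 6859 elements since f is irreducible of degree 3.)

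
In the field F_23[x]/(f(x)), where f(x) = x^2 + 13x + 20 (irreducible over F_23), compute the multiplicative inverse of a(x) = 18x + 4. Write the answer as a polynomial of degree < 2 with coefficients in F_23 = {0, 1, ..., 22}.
a(x)^(-1) ≡ 3x (mod f(x))

Since f is irreducible over F_23, F_23[x]/(f) is a field and a(x) ≠ 0 has an inverse. Apply the extended Euclidean algorithm to f(x) and a(x) in F_23[x]: f(x) = (9x)·a(x) + (20). The last nonzero remainder is the constant 20 = gcd(f, a) in F_23. Back-substituting through the division chain expresses 20 = s(x)·a(x) + t(x)·f(x) with s(x) ≡ 14x (mod f), so (14x)·a(x) ≡ 20 (mod f). Multiplying by 20^(-1) ≡ 15 in F_23 gives a(x)^(-1) ≡ 15·(14x) ≡ 3x (mod f). Check: (18x + 4)·(3x) = 8x^2 + 12x ≡ 1 (mod x^2 + 13x + 20).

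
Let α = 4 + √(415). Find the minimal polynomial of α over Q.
m_α(x) = x^2 - 8x - 399

From α - 4 = √(415), squaring gives (α - 4)^2 = 415, i.e. α^2 - 8α + 16 = 415, so α^2 - 8α - 399 = 0. The discriminant of x^2 - 8x - 399 is (-8)^2 - 4·(-399) = 64 + 1596 = 1660, and 4·(415) is not a perfect square in Q since 415 is squarefree and ≠ 1. Hence x^2 - 8x - 399 is irreducible over Q and is the minimal polynomial of α.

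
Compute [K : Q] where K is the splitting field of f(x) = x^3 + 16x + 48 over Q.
[K : Q] = 6

By the rational root test, any rational root of the monic integer polynomial f(x) = x^3 + 16x + 48 must be an integer dividing the constant term 48, i.e. one of ±{1, 2, 3, 4, 6, 8, 12, 16, 24, 48}. Evaluating: f(1) = 65, f(-1) = 31, f(2) = 88, f(-2) = 8, f(3) = 123, f(-3) = -27, f(4) = 176, f(-4) = -80, f(6) = 360, f(-6) = -264, f(8) = 688, f(-8) = -592, f(12) = 1968, f(-12) = -1872, f(16) = 4400, f(-16) = -4304, f(24) = 14256, f(-24) = -14160, f(48) = 111408, f(-48) = -111312; none is 0, so f has no rational root and is therefore irreducible over Q (a cubic with no linear factor over a field is irreducible). For an irreducible cubic, the Galois group is A_3 or S_3 according as the discriminant disc(f) = -4a^3 - 27b^2 = -4·(16)^3 - 27·(48)^2 = -78592 is or is not a square in Q. Here disc(f) = -78592 is not a perfect square in Q, so the Galois group of f over Q is not contained in A_3 and must be all of S_3. The splitting field has degree |S_3| = 6 over Q, so [K : Q] = 6.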